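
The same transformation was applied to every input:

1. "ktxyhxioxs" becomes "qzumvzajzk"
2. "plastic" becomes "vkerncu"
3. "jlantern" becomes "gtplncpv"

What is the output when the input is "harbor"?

dqtjct

The pattern: move the last 3 characters to the front (rotate right by 3), then shift every letter 2 places forward in the alphabet (wrapping around).
So "harbor" becomes "dqtjct".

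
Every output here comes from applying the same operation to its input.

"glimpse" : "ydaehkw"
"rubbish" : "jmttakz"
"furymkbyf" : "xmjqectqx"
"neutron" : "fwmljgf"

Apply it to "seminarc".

The pattern: shift every letter 8 places backward in the alphabet (wrapping around).
On "seminarc" that produces "kweafsju".

kweafsju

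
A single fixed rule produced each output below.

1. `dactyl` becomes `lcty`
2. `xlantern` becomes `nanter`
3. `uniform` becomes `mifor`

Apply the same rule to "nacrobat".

tcroba

Rule — delete the first 2 characters, then move the last character to the front.
So "nacrobat" becomes "tcroba".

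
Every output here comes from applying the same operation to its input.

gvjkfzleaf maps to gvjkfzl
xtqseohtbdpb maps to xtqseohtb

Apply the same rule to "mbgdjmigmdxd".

mbgdjmigm

The rule is to delete the last 3 characters.
Applying that to "mbgdjmigmdxd" gives "mbgdjmigm".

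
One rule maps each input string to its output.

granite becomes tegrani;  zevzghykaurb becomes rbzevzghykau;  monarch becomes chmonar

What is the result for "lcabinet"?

Rule — move the last 2 characters to the front (rotate right by 2).
So "lcabinet" becomes "etlcabin".

etlcabin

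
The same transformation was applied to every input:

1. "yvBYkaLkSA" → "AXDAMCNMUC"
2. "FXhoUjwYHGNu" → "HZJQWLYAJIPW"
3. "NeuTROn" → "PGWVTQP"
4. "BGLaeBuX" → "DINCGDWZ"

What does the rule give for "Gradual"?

ITCFWCN

The rule is to shift every letter 2 places forward in the alphabet (wrapping around), then convert every letter to uppercase.
"Gradual" → "ITCFWCN".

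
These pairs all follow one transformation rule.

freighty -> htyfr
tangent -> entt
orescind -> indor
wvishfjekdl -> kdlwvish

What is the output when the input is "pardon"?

don

In each case the input is transformed by: move the last 3 characters to the front (rotate right by 3), then delete the last 3 characters.
On "pardon": the first step gives "donpar", and the second then gives "don".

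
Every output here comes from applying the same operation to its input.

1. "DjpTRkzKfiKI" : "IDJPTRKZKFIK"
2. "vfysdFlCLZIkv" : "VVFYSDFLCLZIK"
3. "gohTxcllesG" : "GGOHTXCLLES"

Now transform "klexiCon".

NKLEXICO

Each output is the input with this applied: move the last character to the front, then convert every letter to uppercase.
Applying both steps to "klexiCon": "nklexiCo", then "NKLEXICO".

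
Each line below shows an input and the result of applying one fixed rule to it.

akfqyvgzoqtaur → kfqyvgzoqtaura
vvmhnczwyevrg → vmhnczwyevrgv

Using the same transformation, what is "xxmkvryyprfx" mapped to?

The pattern: move the first character to the end.
For "xxmkvryyprfx" the result is "xmkvryyprfxx".

xmkvryyprfxx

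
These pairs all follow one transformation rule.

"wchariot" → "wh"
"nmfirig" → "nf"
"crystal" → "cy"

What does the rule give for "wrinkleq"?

wi

The pattern: keep every other character starting from the first (positions 1st, 3rd, 5th, ...), then delete the last 2 characters.
For "wrinkleq" the result is "wi".
(Check on "crystal": → "cytl" → "cy" ✓)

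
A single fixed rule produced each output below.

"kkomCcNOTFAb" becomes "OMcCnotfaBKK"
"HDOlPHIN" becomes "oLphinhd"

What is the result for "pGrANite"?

The pattern: move the first 2 characters to the end (rotate left by 2), then flip the case of every letter.
Applying both steps to "pGrANite": "rANitepG", then "RanITEPg".

RanITEPg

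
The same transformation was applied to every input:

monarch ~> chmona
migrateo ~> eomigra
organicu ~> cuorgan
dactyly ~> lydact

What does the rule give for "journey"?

The pattern: move the last 2 characters to the front (rotate right by 2), then delete the last character.
"journey" → "eyjourn" → "eyjour".
(Check on "monarch": → "chmonar" → "chmona" ✓)

eyjour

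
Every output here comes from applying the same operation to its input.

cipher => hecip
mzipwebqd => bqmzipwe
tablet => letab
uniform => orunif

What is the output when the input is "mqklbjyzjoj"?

What's happening: delete the last character, then move the last 2 characters to the front (rotate right by 2).
For "mqklbjyzjoj", step one produces "mqklbjyzjo"; step two turns that into "jomqklbjyz".

jomqklbjyz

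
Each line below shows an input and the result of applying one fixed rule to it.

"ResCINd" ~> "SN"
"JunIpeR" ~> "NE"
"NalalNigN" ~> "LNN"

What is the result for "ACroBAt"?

RA

The transformation: keep one character in every 3, starting at position 3 (positions 3rd, 6th, 9th, ...), then convert every letter to uppercase.
Applying both steps to "ACroBAt": "rA", then "RA".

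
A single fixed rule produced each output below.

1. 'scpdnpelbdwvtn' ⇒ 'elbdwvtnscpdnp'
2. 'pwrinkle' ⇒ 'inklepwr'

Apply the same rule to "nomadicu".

Looking at the pairs, the operation is to swap the front and back halves of the string, then move the last character to the front.
On "nomadicu": the first step gives "dicunoma", and the second then gives "adicunom".

adicunom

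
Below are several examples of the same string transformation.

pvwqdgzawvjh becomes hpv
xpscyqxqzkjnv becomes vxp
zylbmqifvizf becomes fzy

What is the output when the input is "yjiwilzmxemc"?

cyj

What's happening: move the last character to the front, then keep only the first 3 characters.
"yjiwilzmxemc" → "cyjiwilzmxem" → "cyj".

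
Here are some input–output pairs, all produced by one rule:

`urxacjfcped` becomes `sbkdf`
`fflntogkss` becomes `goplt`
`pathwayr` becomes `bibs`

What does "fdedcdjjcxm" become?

eeeky

Rule — keep every other character starting from the second (positions 2nd, 4th, 6th, ...), then shift every letter 1 place forward in the alphabet (wrapping around).
"fdedcdjjcxm" → "eeeky".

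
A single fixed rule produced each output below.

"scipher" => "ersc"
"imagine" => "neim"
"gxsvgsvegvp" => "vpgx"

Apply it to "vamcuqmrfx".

Looking at the pairs, the operation is to move the first 2 characters to the end (rotate left by 2), then keep only the last 4 characters.
Starting from "vamcuqmrfx": after the first operation, "mcuqmrfxva"; after the second, "fxva".

fxva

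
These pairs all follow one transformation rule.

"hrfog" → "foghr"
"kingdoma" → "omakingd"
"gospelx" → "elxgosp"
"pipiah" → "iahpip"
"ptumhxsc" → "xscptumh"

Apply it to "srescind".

indsresc

What's happening: move the last 3 characters to the front (rotate right by 3).
"srescind" → "indsresc".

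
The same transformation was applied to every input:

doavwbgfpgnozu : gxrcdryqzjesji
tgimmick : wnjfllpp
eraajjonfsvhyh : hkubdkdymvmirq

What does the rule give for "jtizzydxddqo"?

mrwtlgcgcabg

In each case the input is transformed by: shift every letter 3 places forward in the alphabet (wrapping around), then take characters alternately from the front and the back (1st, last, 2nd, 2nd-last, ...).
Starting from "jtizzydxddqo": after the first operation, "mwlccbgaggtr"; after the second, "mrwtlgcgcabg".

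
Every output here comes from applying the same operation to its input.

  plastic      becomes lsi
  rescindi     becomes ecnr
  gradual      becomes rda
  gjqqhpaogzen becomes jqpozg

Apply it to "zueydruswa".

The rule is to swap the first and last characters, then keep every other character starting from the second (positions 2nd, 4th, 6th, ...).
For "zueydruswa", step one produces "aueydruswz"; step two turns that into "uyrsz".
(Check on "plastic": → "clastip" → "lsi" ✓)

uyrsz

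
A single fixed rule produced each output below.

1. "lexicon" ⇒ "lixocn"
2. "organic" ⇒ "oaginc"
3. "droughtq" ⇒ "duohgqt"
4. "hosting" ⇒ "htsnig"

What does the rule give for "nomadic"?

Each output is the input with this applied: swap each adjacent pair of characters (1↔2, 3↔4, ...), then delete the first character.
On "nomadic": the first step gives "onamidc", and the second then gives "namidc".

namidc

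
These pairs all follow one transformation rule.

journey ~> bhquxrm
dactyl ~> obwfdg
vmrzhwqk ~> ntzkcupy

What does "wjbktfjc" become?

fmiwnemz

The rule is to shift every letter 3 places forward in the alphabet (wrapping around), then reverse the string.
Working it through for "wjbktfjc": intermediate "zmenwimf", final "fmiwnemz".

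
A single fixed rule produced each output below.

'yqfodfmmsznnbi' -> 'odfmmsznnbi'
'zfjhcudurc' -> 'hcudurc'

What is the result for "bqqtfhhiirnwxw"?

In each case the input is transformed by: delete the first 3 characters.
On "bqqtfhhiirnwxw" that produces "tfhhiirnwxw".

tfhhiirnwxw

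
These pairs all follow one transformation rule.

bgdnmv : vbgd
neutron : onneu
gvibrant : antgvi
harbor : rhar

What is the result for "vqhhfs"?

The rule is to move the first 3 characters to the end (rotate left by 3), then delete the first 2 characters.
Starting from "vqhhfs": after the first operation, "hfsvqh"; after the second, "svqh".

svqh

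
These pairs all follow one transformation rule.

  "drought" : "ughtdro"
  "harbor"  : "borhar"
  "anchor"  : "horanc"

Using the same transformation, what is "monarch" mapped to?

Rule — move the first 3 characters to the end (rotate left by 3).
Applying that to "monarch" gives "archmon".

archmon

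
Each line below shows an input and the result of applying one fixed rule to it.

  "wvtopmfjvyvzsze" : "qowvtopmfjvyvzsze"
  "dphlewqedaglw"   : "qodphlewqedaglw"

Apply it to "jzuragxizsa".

qojzuragxizsa

The rule is to prepend "qo".
"jzuragxizsa" → "qojzuragxizsa".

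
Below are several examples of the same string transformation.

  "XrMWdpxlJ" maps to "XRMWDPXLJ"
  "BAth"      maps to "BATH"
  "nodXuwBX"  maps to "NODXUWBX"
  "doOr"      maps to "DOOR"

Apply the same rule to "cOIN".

The pattern: convert every letter to uppercase.
Applying that to "cOIN" gives "COIN".

COIN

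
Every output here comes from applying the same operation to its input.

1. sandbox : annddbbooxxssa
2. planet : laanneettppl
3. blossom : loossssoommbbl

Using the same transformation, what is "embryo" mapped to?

mbbrryyooeem

The pattern: double every character, then move the first 3 characters to the end (rotate left by 3).
Applying both steps to "embryo": "eemmbbrryyoo", then "mbbrryyooeem".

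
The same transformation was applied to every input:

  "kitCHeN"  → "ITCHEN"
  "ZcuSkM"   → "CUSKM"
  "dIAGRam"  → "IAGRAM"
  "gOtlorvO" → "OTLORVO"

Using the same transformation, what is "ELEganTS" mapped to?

LEGANTS

Rule — delete the first character, then convert every letter to uppercase.
For "ELEganTS" the result is "LEGANTS".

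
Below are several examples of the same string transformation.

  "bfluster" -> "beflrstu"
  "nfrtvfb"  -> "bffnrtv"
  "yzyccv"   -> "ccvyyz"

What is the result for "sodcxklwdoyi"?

cddiklooswxy

Looking at the pairs, the operation is to sort the characters into alphabetical order.
"sodcxklwdoyi" → "cddiklooswxy".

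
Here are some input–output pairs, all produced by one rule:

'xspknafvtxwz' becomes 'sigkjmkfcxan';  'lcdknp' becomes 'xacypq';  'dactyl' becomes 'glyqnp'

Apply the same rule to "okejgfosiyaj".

bfvlnwbxrwts

What's happening: shift every letter 13 places forward in the alphabet (wrapping around) — i.e. ROT13, then swap the front and back halves of the string.
Working it through for "okejgfosiyaj": intermediate "bxrwtsbfvlnw", final "bfvlnwbxrwts".
(Check on "lcdknp": → "ypqxac" → "xacypq" ✓)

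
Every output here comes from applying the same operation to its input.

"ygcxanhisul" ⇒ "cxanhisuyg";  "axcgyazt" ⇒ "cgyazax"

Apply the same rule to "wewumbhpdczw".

What's happening: delete the last character, then move the first 2 characters to the end (rotate left by 2).
Working it through for "wewumbhpdczw": intermediate "wewumbhpdcz", final "wumbhpdczwe".

wumbhpdczwe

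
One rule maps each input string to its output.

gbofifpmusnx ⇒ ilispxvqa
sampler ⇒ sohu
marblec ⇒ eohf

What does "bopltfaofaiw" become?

In each case the input is transformed by: delete the first 3 characters, then shift every letter 3 places forward in the alphabet (wrapping around).
Starting from "bopltfaofaiw": after the first operation, "ltfaofaiw"; after the second, "owidridlz".

owidridlz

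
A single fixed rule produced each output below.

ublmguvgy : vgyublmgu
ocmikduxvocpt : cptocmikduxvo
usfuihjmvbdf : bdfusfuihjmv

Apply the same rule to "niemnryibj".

ibjniemnry

The pattern: move the last 3 characters to the front (rotate right by 3).
So "niemnryibj" becomes "ibjniemnry".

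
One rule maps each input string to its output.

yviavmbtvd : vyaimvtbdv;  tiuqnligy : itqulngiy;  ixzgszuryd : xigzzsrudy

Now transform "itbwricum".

Looking at the pairs, the operation is to swap each adjacent pair of characters (1↔2, 3↔4, ...).
"itbwricum" → "tiwbirucm".

tiwbirucm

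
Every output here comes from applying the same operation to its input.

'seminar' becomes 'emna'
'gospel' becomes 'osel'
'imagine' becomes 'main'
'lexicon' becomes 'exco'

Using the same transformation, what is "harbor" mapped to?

The pattern: double every character, then keep one character in every 3, starting at position 3 (positions 3rd, 6th, 9th, ...).
Applying both steps to "harbor": "hhaarrbboorr", then "aror".
(Check on "lexicon": → "lleexxiiccoonn" → "exco" ✓)

aror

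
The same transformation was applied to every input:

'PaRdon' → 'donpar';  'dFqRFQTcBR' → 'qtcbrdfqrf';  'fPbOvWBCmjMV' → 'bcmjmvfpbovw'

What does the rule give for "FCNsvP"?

svpfcn

Each output is the input with this applied: swap the front and back halves of the string, then convert every letter to lowercase.
Working it through for "FCNsvP": intermediate "svPFCN", final "svpfcn".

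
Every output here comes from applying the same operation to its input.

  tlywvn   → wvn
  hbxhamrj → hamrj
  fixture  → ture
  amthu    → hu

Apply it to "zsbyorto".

Looking at the pairs, the operation is to delete the first 3 characters.
"zsbyorto" → "yorto".

yorto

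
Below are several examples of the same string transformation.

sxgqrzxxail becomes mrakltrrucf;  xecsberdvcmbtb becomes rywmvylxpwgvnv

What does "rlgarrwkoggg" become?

The rule is to shift every letter 6 places backward in the alphabet (wrapping around).
"rlgarrwkoggg" → "lfaullqeiaaa".

lfaullqeiaaa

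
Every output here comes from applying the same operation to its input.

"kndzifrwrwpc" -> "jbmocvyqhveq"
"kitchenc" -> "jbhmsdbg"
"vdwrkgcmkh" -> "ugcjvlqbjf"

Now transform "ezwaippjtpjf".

deyivozshioo

Looking at the pairs, the operation is to shift every letter 1 place backward in the alphabet (wrapping around), then take characters alternately from the front and the back (1st, last, 2nd, 2nd-last, ...).
Working it through for "ezwaippjtpjf": intermediate "dyvzhooisoie", final "deyivozshioo".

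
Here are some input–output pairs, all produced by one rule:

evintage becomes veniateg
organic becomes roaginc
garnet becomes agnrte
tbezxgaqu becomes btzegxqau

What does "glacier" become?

Rule — swap each adjacent pair of characters (1↔2, 3↔4, ...).
Applying that to "glacier" gives "lgcaeir".

lgcaeir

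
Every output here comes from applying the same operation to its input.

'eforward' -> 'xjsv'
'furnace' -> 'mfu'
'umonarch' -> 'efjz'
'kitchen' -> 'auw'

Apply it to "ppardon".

What's happening: shift every letter 8 places backward in the alphabet (wrapping around), then keep every other character starting from the second (positions 2nd, 4th, 6th, ...).
Working it through for "ppardon": intermediate "hhsjvgf", final "hjg".

hjg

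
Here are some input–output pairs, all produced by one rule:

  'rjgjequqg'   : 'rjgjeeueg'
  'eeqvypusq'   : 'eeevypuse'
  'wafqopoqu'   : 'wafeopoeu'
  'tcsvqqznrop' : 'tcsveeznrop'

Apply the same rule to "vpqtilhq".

Rule — replace every "q" with "e".
For "vpqtilhq" the result is "vpetilhe".

vpetilhe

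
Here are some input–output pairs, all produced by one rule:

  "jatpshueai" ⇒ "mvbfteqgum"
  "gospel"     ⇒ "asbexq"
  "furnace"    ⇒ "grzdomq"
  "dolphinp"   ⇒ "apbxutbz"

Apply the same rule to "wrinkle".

dizuxwq

In each case the input is transformed by: shift every letter 12 places forward in the alphabet (wrapping around), then swap each adjacent pair of characters (1↔2, 3↔4, ...).
On "wrinkle": the first step gives "iduzwxq", and the second then gives "dizuxwq".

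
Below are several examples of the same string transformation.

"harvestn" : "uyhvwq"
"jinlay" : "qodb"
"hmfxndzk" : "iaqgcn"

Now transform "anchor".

fkru

Each output is the input with this applied: shift every letter 3 places forward in the alphabet (wrapping around), then delete the first 2 characters.
On "anchor": the first step gives "dqfkru", and the second then gives "fkru".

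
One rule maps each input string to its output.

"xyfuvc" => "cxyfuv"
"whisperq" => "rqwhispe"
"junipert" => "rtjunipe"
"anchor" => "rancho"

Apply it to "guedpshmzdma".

The transformation: move the first 2 characters to the end (rotate left by 2), then swap the front and back halves of the string.
So "guedpshmzdma" becomes "zdmaguedpshm".

zdmaguedpshm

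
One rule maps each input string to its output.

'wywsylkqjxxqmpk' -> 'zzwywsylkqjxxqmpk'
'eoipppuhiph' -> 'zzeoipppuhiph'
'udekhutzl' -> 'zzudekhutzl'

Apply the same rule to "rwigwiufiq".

The rule is to prepend "zz".
For "rwigwiufiq" the result is "zzrwigwiufiq".

zzrwigwiufiq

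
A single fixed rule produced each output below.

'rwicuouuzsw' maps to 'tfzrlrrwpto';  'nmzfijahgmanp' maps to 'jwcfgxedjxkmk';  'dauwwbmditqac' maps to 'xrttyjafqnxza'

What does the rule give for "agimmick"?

dfjjfzhx

Each output is the input with this applied: move the first character to the end, then shift every letter 3 places backward in the alphabet (wrapping around).
Applying both steps to "agimmick": "gimmicka", then "dfjjfzhx".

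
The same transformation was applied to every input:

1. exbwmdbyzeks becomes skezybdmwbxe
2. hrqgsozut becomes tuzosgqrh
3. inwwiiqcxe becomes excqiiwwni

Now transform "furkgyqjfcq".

The rule is to reverse the string.
So "furkgyqjfcq" becomes "qcfjqygkruf".

qcfjqygkruf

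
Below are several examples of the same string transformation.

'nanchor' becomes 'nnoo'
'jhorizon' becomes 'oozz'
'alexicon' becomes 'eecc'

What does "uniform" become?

iirr

Each output is the input with this applied: keep one character in every 3, starting at position 3 (positions 3rd, 6th, 9th, ...), then double every character.
For "uniform" the result is "iirr".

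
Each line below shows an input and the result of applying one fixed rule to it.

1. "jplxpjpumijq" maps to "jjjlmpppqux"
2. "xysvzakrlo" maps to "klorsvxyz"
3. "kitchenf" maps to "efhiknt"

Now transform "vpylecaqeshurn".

ceehlnpqrsuvy

What's happening: sort the characters into alphabetical order, then delete the first character.
Doing the same to "vpylecaqeshurn": "ceehlnpqrsuvy".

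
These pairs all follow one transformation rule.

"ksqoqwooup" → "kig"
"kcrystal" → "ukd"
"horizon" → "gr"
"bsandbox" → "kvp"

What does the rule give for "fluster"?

Rule — keep one character in every 3, starting at position 2 (positions 2nd, 5th, 8th, ...), then shift every letter 8 places backward in the alphabet (wrapping around).
Applying that to "fluster" gives "dl".
(Check on "horizon": → "oz" → "gr" ✓)

dl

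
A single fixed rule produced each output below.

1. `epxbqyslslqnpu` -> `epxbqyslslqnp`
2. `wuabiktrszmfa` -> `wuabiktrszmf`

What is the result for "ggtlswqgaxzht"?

ggtlswqgaxzh

Rule — delete the last character.
Applying that to "ggtlswqgaxzht" gives "ggtlswqgaxzh".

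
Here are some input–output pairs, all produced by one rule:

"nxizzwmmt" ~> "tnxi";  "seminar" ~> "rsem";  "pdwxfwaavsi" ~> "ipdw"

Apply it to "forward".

The rule is to move the first 3 characters to the end (rotate left by 3), then keep only the last 4 characters.
So "forward" becomes "dfor".

dfor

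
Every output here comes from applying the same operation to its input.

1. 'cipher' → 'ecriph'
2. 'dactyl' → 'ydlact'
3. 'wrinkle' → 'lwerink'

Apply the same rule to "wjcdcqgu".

Looking at the pairs, the operation is to swap the first and last characters, then move the last 2 characters to the front (rotate right by 2).
"wjcdcqgu" → "ujcdcqgw" → "gwujcdcq".
(Check on "wrinkle": → "erinklw" → "lwerink" ✓)

gwujcdcq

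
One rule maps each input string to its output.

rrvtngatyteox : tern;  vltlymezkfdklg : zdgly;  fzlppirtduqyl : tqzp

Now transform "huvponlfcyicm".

fiuo

The pattern: keep one character in every 3, starting at position 2 (positions 2nd, 5th, 8th, ...), then move the first 2 characters to the end (rotate left by 2).
Starting from "huvponlfcyicm": after the first operation, "uofi"; after the second, "fiuo".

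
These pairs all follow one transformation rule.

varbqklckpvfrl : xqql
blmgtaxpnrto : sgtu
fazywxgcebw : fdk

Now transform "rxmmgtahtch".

The pattern: shift every letter 6 places forward in the alphabet (wrapping around), then keep one character in every 3, starting at position 3 (positions 3rd, 6th, 9th, ...).
Working it through for "rxmmgtahtch": intermediate "xdssmzgnzin", final "szz".
(Check on "varbqklckpvfrl": → "bgxhwqriqvblxr" → "xqql" ✓)

szz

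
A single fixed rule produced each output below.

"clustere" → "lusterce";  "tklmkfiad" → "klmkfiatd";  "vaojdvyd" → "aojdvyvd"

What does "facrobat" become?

acrobaft

Each output is the input with this applied: swap the first and last characters, then move the first character to the end.
On "facrobat": the first step gives "tacrobaf", and the second then gives "acrobaft".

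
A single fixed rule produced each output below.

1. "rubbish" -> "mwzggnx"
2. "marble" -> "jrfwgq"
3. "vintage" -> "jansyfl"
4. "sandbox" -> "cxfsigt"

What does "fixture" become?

jkncyzw

Rule — move the last character to the front, then shift every letter 5 places forward in the alphabet (wrapping around).
"fixture" → "efixtur" → "jkncyzw".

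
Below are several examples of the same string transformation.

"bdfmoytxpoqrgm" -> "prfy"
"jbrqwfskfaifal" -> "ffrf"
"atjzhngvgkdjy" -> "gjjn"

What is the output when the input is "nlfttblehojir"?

In each case the input is transformed by: keep one character in every 3, starting at position 3 (positions 3rd, 6th, 9th, ...), then swap the front and back halves of the string.
Working it through for "nlfttblehojir": intermediate "fbhi", final "hifb".

hifb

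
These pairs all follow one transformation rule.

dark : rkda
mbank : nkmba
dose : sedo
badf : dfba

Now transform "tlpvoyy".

Rule — move the last 2 characters to the front (rotate right by 2).
On "tlpvoyy" that produces "yytlpvo".

yytlpvo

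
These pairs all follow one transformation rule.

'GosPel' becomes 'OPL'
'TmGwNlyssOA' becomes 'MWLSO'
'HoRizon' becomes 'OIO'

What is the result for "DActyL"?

ATL

The pattern: keep every other character starting from the second (positions 2nd, 4th, 6th, ...), then convert every letter to uppercase.
For "DActyL" the result is "ATL".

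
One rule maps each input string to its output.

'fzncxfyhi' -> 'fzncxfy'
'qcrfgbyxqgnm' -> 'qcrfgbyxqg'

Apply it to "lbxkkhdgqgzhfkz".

The transformation: delete the last 2 characters.
For "lbxkkhdgqgzhfkz" the result is "lbxkkhdgqgzhf".

lbxkkhdgqgzhf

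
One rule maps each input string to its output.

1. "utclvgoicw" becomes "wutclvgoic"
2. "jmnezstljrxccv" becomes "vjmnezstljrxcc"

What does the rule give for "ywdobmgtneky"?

Each output is the input with this applied: move the last character to the front.
Doing the same to "ywdobmgtneky": "yywdobmgtnek".

yywdobmgtnek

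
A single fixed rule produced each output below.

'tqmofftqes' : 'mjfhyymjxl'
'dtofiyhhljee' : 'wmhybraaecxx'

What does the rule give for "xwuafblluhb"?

qpntyueenau

The rule is to shift every letter 7 places backward in the alphabet (wrapping around).
So "xwuafblluhb" becomes "qpntyueenau".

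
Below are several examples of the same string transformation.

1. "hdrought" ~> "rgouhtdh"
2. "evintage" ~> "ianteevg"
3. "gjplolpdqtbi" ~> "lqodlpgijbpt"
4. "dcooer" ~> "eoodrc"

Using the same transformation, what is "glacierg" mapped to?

Each output is the input with this applied: take characters alternately from the front and the back (1st, last, 2nd, 2nd-last, ...), then swap the front and back halves of the string.
On "glacierg": the first step gives "gglraeci", and the second then gives "aecigglr".

aecigglr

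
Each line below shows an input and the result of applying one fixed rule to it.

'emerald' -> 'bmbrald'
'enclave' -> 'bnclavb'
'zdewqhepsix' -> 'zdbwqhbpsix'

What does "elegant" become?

blbgant

What's happening: replace every "e" with "b".
So "elegant" becomes "blbgant".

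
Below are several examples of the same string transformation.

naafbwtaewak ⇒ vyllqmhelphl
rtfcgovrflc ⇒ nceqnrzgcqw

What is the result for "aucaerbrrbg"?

Rule — move the last character to the front, then shift every letter 11 places forward in the alphabet (wrapping around).
Working it through for "aucaerbrrbg": intermediate "gaucaerbrrb", final "rlfnlpcmccm".
(Check on "rtfcgovrflc": → "crtfcgovrfl" → "nceqnrzgcqw" ✓)

rlfnlpcmccm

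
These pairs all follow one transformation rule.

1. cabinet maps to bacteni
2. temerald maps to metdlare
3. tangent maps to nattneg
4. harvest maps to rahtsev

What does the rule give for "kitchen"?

The rule is to reverse the string, then move the last 3 characters to the front (rotate right by 3).
Working it through for "kitchen": intermediate "nehctik", final "tiknehc".

tiknehc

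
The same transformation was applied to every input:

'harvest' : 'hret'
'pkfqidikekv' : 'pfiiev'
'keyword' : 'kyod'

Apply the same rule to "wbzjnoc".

wznc

Each output is the input with this applied: keep every other character starting from the first (positions 1st, 3rd, 5th, ...).
"wbzjnoc" → "wznc".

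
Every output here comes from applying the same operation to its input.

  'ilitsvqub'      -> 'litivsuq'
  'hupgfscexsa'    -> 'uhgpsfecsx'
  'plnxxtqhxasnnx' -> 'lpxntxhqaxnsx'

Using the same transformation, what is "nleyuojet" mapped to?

The transformation: swap each adjacent pair of characters (1↔2, 3↔4, ...), then delete the last character.
Starting from "nleyuojet": after the first operation, "lnyeouejt"; after the second, "lnyeouej".
(Check on "hupgfscexsa": → "uhgpsfecsxa" → "uhgpsfecsx" ✓)

lnyeouej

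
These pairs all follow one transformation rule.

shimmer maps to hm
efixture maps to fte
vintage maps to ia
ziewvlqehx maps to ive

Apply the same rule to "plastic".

Looking at the pairs, the operation is to keep one character in every 3, starting at position 2 (positions 2nd, 5th, 8th, ...).
"plastic" → "lt".

lt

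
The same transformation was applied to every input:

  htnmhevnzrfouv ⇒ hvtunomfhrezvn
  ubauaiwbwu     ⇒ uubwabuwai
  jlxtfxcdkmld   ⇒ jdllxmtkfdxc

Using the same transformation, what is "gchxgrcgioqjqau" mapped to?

gucahqxjgqrocig

Each output is the input with this applied: take characters alternately from the front and the back (1st, last, 2nd, 2nd-last, ...).
"gchxgrcgioqjqau" → "gucahqxjgqrocig".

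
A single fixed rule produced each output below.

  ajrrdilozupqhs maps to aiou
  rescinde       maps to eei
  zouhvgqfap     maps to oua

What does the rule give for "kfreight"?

ei

Rule — move the last character to the front, then keep only the vowels.
Working it through for "kfreight": intermediate "tkfreigh", final "ei".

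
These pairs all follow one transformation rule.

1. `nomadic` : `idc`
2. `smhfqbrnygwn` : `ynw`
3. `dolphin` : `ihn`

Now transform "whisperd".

Each output is the input with this applied: swap each adjacent pair of characters (1↔2, 3↔4, ...), then keep only the last 3 characters.
So "whisperd" becomes "pdr".

pdr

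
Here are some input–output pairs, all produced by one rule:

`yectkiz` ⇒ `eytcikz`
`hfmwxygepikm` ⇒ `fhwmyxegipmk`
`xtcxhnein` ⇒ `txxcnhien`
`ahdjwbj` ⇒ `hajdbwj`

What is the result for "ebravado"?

bearavod

Rule — swap each adjacent pair of characters (1↔2, 3↔4, ...).
For "ebravado" the result is "bearavod".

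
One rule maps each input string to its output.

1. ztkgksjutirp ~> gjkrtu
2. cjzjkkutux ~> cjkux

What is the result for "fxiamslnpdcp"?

Each output is the input with this applied: sort the characters into alphabetical order, then keep every other character starting from the first (positions 1st, 3rd, 5th, ...).
Working it through for "fxiamslnpdcp": intermediate "acdfilmnppsx", final "adimps".

adimps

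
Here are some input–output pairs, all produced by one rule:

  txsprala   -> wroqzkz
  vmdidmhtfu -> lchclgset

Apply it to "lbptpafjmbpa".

aosozeilaoz

Rule — shift every letter 1 place backward in the alphabet (wrapping around), then delete the first character.
Working it through for "lbptpafjmbpa": intermediate "kaosozeilaoz", final "aosozeilaoz".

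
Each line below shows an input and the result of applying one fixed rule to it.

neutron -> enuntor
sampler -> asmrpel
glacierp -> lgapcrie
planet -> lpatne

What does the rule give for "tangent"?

The pattern: move the first character to the end, then take characters alternately from the front and the back (1st, last, 2nd, 2nd-last, ...).
On "tangent": the first step gives "angentt", and the second then gives "atntgne".

atntgne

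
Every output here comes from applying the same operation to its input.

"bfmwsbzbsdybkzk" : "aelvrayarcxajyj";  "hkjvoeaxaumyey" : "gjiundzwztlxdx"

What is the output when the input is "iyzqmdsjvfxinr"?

hxyplcriuewhmq

Rule — shift every letter 1 place backward in the alphabet (wrapping around).
On "iyzqmdsjvfxinr" that produces "hxyplcriuewhmq".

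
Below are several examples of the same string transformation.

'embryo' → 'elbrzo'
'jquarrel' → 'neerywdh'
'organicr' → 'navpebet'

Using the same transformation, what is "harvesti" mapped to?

irfgvune

In each case the input is transformed by: move the first 3 characters to the end (rotate left by 3), then shift every letter 13 places forward in the alphabet (wrapping around) — i.e. ROT13.
Applying both steps to "harvesti": "vestihar", then "irfgvune".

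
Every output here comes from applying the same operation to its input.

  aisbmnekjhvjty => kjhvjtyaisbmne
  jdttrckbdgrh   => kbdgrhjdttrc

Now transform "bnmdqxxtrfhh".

What's happening: swap the front and back halves of the string.
So "bnmdqxxtrfhh" becomes "xtrfhhbnmdqx".

xtrfhhbnmdqx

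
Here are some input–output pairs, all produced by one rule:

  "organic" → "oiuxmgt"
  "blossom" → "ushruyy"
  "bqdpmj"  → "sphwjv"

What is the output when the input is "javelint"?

The rule is to move the last 2 characters to the front (rotate right by 2), then shift every letter 6 places forward in the alphabet (wrapping around).
"javelint" → "ntjaveli" → "tzpgbkro".

tzpgbkro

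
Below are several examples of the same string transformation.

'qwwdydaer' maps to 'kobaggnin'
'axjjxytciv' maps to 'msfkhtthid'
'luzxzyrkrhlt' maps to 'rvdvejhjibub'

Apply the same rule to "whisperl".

obvgrscz

The pattern: move the last 3 characters to the front (rotate right by 3), then shift every letter 10 places forward in the alphabet (wrapping around).
For "whisperl", step one produces "erlwhisp"; step two turns that into "obvgrscz".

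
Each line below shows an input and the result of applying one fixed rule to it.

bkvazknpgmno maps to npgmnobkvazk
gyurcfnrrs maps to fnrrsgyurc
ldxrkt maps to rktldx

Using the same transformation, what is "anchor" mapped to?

horanc

Rule — swap the front and back halves of the string.
So "anchor" becomes "horanc".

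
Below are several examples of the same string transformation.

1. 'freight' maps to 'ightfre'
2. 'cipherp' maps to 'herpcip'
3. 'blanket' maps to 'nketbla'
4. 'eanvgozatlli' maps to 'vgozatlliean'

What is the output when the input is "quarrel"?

rrelqua

Each output is the input with this applied: move the first 3 characters to the end (rotate left by 3).
Applying that to "quarrel" gives "rrelqua".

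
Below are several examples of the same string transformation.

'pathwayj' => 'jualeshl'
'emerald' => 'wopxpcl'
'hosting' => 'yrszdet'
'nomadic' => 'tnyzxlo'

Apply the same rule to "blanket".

pemwlyv

Each output is the input with this applied: move the last 2 characters to the front (rotate right by 2), then shift every letter 11 places forward in the alphabet (wrapping around).
Working it through for "blanket": intermediate "etblank", final "pemwlyv".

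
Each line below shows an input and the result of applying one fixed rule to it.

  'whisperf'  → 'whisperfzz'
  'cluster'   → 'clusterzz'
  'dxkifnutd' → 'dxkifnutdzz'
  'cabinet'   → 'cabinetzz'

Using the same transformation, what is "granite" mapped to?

granitezz

In each case the input is transformed by: append "zz".
Doing the same to "granite": "granitezz".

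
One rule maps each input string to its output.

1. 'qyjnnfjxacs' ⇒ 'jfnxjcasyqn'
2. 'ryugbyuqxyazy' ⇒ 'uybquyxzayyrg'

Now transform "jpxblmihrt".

Each output is the input with this applied: swap each adjacent pair of characters (1↔2, 3↔4, ...), then move the first 3 characters to the end (rotate left by 3).
"jpxblmihrt" → "pjbxmlhitr" → "xmlhitrpjb".

xmlhitrpjb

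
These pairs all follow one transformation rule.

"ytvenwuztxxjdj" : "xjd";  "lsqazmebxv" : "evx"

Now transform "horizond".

zdn

The pattern: swap each adjacent pair of characters (1↔2, 3↔4, ...), then keep only the last 3 characters.
Working it through for "horizond": intermediate "ohirozdn", final "zdn".
(Check on "ytvenwuztxxjdj": → "tyevwnzuxtjxjd" → "xjd" ✓)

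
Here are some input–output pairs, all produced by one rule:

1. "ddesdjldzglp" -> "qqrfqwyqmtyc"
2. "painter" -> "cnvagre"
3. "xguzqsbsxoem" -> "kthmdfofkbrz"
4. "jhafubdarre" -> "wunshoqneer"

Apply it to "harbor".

Looking at the pairs, the operation is to shift every letter 13 places forward in the alphabet (wrapping around) — i.e. ROT13.
On "harbor" that produces "uneobe".

uneobe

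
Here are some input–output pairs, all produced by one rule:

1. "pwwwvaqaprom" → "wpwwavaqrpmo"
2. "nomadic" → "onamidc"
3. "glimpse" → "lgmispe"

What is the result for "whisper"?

hwsiepr

Rule — swap each adjacent pair of characters (1↔2, 3↔4, ...).
So "whisper" becomes "hwsiepr".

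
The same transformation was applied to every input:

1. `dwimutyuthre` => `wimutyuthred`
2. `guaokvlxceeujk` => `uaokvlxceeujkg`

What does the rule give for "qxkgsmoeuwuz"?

Each output is the input with this applied: move the first character to the end.
So "qxkgsmoeuwuz" becomes "xkgsmoeuwuzq".

xkgsmoeuwuzq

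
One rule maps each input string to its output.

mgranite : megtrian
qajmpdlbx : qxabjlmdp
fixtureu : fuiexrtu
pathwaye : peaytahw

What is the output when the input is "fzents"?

Each output is the input with this applied: take characters alternately from the front and the back (1st, last, 2nd, 2nd-last, ...).
For "fzents" the result is "fszten".

fszten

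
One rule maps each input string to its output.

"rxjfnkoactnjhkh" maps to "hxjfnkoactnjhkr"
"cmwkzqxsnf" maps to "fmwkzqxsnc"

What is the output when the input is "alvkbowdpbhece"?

The pattern: swap the first and last characters.
Doing the same to "alvkbowdpbhece": "elvkbowdpbheca".

elvkbowdpbheca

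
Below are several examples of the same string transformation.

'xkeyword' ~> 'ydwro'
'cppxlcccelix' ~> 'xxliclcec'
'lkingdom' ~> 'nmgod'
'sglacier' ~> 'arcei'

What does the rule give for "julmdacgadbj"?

Looking at the pairs, the operation is to delete the first 3 characters, then take characters alternately from the front and the back (1st, last, 2nd, 2nd-last, ...).
So "julmdacgadbj" becomes "mjdbadcag".
(Check on "cppxlcccelix": → "xlcccelix" → "xxliclcec" ✓)

mjdbadcag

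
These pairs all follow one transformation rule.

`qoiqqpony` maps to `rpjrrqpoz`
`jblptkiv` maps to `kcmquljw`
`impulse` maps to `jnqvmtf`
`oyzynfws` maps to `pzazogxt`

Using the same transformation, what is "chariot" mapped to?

dibsjpu

The rule is to shift every letter 1 place forward in the alphabet (wrapping around).
Doing the same to "chariot": "dibsjpu".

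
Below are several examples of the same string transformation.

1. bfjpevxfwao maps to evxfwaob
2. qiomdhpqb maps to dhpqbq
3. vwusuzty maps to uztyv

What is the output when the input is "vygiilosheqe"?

ilosheqev

In each case the input is transformed by: move the first character to the end, then delete the first 3 characters.
For "vygiilosheqe" the result is "ilosheqev".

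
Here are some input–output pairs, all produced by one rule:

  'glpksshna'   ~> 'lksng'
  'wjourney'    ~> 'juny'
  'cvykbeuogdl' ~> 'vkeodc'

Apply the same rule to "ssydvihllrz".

sdilrs

Each output is the input with this applied: move the first character to the end, then keep every other character starting from the first (positions 1st, 3rd, 5th, ...).
For "ssydvihllrz" the result is "sdilrs".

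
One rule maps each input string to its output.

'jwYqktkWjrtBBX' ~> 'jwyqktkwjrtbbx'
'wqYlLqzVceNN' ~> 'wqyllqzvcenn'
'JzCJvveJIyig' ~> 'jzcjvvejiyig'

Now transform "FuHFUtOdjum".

Looking at the pairs, the operation is to convert every letter to lowercase.
"FuHFUtOdjum" → "fuhfutodjum".

fuhfutodjum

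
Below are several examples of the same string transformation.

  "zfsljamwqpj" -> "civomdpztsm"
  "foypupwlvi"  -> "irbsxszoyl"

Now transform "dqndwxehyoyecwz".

gtqgzahkbrbhfzc

The pattern: shift every letter 3 places forward in the alphabet (wrapping around).
"dqndwxehyoyecwz" → "gtqgzahkbrbhfzc".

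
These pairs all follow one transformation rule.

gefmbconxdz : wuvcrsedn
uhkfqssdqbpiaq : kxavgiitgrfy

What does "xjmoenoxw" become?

nzceude

Each output is the input with this applied: shift every letter 10 places backward in the alphabet (wrapping around), then delete the last 2 characters.
Starting from "xjmoenoxw": after the first operation, "nzceudenm"; after the second, "nzceude".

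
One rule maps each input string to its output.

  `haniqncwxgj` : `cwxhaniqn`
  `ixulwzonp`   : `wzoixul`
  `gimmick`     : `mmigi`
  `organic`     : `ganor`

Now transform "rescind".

scire

In each case the input is transformed by: delete the last 2 characters, then move the last 3 characters to the front (rotate right by 3).
Working it through for "rescind": intermediate "resci", final "scire".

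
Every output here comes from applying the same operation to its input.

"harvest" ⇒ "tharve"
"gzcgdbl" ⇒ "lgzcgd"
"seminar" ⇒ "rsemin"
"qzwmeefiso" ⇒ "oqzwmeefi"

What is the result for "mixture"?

emixtu

Each output is the input with this applied: move the last 2 characters to the front (rotate right by 2), then delete the first character.
On "mixture": the first step gives "remixtu", and the second then gives "emixtu".
(Check on "seminar": → "arsemin" → "rsemin" ✓)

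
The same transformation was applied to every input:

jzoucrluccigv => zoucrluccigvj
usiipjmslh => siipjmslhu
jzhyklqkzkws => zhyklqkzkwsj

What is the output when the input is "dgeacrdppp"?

geacrdpppd

The pattern: move the first character to the end.
For "dgeacrdppp" the result is "geacrdpppd".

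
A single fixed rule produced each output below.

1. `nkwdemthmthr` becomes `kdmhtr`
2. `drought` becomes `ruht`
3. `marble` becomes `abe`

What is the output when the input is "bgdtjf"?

gtf

In each case the input is transformed by: swap each adjacent pair of characters (1↔2, 3↔4, ...), then keep every other character starting from the first (positions 1st, 3rd, 5th, ...).
On "bgdtjf": the first step gives "gbtdfj", and the second then gives "gtf".
(Check on "nkwdemthmthr": → "kndwmehttmrh" → "kdmhtr" ✓)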